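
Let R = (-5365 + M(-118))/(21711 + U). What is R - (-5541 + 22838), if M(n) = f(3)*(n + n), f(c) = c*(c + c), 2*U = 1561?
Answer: -778090177/44983 ≈ -17297.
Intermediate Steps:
U = 1561/2 (U = (½)*1561 = 1561/2 ≈ 780.50)
f(c) = 2*c² (f(c) = c*(2*c) = 2*c²)
M(n) = 36*n (M(n) = (2*3²)*(n + n) = (2*9)*(2*n) = 18*(2*n) = 36*n)
R = -19226/44983 (R = (-5365 + 36*(-118))/(21711 + 1561/2) = (-5365 - 4248)/(44983/2) = -9613*2/44983 = -19226/44983 ≈ -0.42741)
R - (-5541 + 22838) = -19226/44983 - (-5541 + 22838) = -19226/44983 - 1*17297 = -19226/44983 - 17297 = -778090177/44983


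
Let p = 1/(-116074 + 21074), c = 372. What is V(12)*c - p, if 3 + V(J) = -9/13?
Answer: -1696319987/1235000 ≈ -1373.5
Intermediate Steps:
V(J) = -48/13 (V(J) = -3 - 9/13 = -48/13)
p = -1/95000 (p = 1/(-95000) = -1/95000 ≈ -1.0526e-5)
V(12)*c - p = -48/13*372 - 1*(-1/95000) = -17856/13 + 1/95000 = -1696319987/1235000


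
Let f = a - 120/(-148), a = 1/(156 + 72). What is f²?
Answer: 47293129/71166096 ≈ 0.66455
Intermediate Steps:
a = 1/228 ≈ 0.0043860
f = 6877/8436 (f = 1/228 - 120/(-148) = 1/228 - 120*(-1)/148 = 1/228 - 1*(-30/37) = 1/228 + 30/37 = 6877/8436 ≈ 0.81520)
f² = (6877/8436)² = 47293129/71166096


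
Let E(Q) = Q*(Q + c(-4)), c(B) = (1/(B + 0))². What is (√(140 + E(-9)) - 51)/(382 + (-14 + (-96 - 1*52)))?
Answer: -51/220 + √3527/880 ≈ -0.16433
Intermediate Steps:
c(B) = B⁻² (c(B) = (1/B)² = B⁻²)
E(Q) = Q*(1/16 + Q) (E(Q) = Q*(Q + (-4)⁻²) = Q*(Q + 1/16) = Q*(1/16 + Q))
(√(140 + E(-9)) - 51)/(382 + (-14 + (-96 - 1*52))) = (√(140 - 9*(1/16 - 9)) - 51)/(382 + (-14 + (-96 - 1*52))) = (√(140 - 9*(-143/16)) - 51)/(382 + (-14 + (-96 - 52))) = (√(140 + 1287/16) - 51)/(382 + (-14 - 148)) = (√(3527/16) - 51)/(382 - 162) = (√3527/4 - 51)/220 = (-51 + √3527/4)*(1/220) = -51/220 + √3527/880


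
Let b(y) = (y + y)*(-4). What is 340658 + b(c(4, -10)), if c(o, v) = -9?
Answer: 340730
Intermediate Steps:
b(y) = -8*y (b(y) = (2*y)*(-4) = -8*y)
340658 + b(c(4, -10)) = 340658 - 8*(-9) = 340658 + 72 = 340730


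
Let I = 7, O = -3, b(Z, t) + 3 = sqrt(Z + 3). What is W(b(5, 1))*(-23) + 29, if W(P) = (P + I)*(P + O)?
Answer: 397 + 92*sqrt(2) ≈ 527.11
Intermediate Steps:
b(Z, t) = -3 + sqrt(3 + Z) (b(Z, t) = -3 + sqrt(Z + 3) = -3 + sqrt(3 + Z))
W(P) = (-3 + P)*(7 + P) (W(P) = (P + 7)*(P - 3) = (7 + P)*(-3 + P) = (-3 + P)*(7 + P))
W(b(5, 1))*(-23) + 29 = (-21 + (-3 + sqrt(3 + 5))**2 + 4*(-3 + sqrt(3 + 5)))*(-23) + 29 = (-21 + (-3 + sqrt(8))**2 + 4*(-3 + sqrt(8)))*(-23) + 29 = (-21 + (-3 + 2*sqrt(2))**2 + 4*(-3 + 2*sqrt(2)))*(-23) + 29 = (-21 + (-3 + 2*sqrt(2))**2 + (-12 + 8*sqrt(2)))*(-23) + 29 = (-33 + (-3 + 2*sqrt(2))**2 + 8*sqrt(2))*(-23) + 29 = (759 - 184*sqrt(2) - 23*(-3 + 2*sqrt(2))**2) + 29 = 788 - 184*sqrt(2) - 23*(-3 + 2*sqrt(2))**2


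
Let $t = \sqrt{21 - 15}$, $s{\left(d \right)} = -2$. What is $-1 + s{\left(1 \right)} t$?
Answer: $-1 - 2 \sqrt{6} \approx -5.899$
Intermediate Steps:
$t = \sqrt{6} \approx 2.4495$
$-1 + s{\left(1 \right)} t = -1 - 2 \sqrt{6}$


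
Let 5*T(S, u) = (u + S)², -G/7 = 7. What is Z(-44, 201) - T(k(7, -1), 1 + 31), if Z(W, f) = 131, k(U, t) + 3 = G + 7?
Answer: 486/5 ≈ 97.200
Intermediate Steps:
G = -49 (G = -7*7 = -49)
k(U, t) = -45 (k(U, t) = -3 + (-49 + 7) = -3 - 42 = -45)
T(S, u) = (S + u)²/5 (T(S, u) = (u + S)²/5 = (S + u)²/5)
Z(-44, 201) - T(k(7, -1), 1 + 31) = 131 - (-45 + (1 + 31))²/5 = 131 - (-45 + 32)²/5 = 131 - (-13)²/5 = 131 - 169/5 = 486/5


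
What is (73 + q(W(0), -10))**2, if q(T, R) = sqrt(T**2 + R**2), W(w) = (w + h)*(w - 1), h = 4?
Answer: 5445 + 292*sqrt(29) ≈ 7017.5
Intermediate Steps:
W(w) = (-1 + w)*(4 + w) (W(w) = (w + 4)*(w - 1) = (4 + w)*(-1 + w) = (-1 + w)*(4 + w))
q(T, R) = sqrt(R**2 + T**2)
(73 + q(W(0), -10))**2 = (73 + sqrt((-10)**2 + (-4 + 0**2 + 3*0)**2))**2 = (73 + sqrt(100 + (-4 + 0 + 0)**2))**2 = (73 + sqrt(100 + (-4)**2))**2 = (73 + sqrt(100 + 16))**2 = (73 + sqrt(116))**2 = (73 + 2*sqrt(29))**2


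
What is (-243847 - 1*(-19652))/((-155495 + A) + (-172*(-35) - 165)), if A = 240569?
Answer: -224195/90929 ≈ -2.4656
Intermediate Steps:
(-243847 - 1*(-19652))/((-155495 + A) + (-172*(-35) - 165)) = (-243847 - 1*(-19652))/((-155495 + 240569) + (-172*(-35) - 165)) = (-243847 + 19652)/(85074 + (6020 - 165)) = -224195/(85074 + 5855) = -224195/90929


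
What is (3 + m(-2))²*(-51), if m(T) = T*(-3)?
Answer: -4131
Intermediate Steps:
m(T) = -3*T
(3 + m(-2))²*(-51) = (3 - 3*(-2))²*(-51) = (3 + 6)²*(-51) = 9²*(-51) = 81*(-51) = -4131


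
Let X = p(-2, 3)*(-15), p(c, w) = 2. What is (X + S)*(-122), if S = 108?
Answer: -9516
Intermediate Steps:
X = -30 (X = 2*(-15) = -30)
(X + S)*(-122) = (-30 + 108)*(-122) = 78*(-122) = -9516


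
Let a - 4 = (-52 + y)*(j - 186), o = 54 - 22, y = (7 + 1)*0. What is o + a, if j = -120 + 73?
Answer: 12152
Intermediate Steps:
j = -47
y = 0 (y = 8*0 = 0)
o = 32
a = 12120 (a = 4 + (-52 + 0)*(-47 - 186) = 4 - 52*(-233) = 4 + 12116 = 12120)
o + a = 32 + 12120 = 12152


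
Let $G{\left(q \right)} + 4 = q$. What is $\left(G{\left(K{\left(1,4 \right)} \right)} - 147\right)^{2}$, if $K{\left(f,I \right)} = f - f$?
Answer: $22801$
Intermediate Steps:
$K{\left(f,I \right)} = 0$
$G{\left(q \right)} = -4 + q$
$\left(G{\left(K{\left(1,4 \right)} \right)} - 147\right)^{2} = \left(\left(-4 + 0\right) - 147\right)^{2} = \left(-4 - 147\right)^{2} = \left(-151\right)^{2} = 22801$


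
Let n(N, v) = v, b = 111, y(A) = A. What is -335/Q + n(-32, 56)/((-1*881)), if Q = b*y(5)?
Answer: -65243/97791 ≈ -0.66717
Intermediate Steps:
Q = 555 (Q = 111*5 = 555)
-335/Q + n(-32, 56)/((-1*881)) = -335/555 + 56/((-1*881)) = -335*1/555 + 56/(-881) = -67/111 + 56*(-1/881) = -67/111 - 56/881 = -65243/97791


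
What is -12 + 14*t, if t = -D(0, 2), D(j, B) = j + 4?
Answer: -68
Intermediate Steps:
D(j, B) = 4 + j
t = -4 (t = -(4 + 0) = -1*4 = -4)
-12 + 14*t = -12 + 14*(-4) = -12 - 56 = -68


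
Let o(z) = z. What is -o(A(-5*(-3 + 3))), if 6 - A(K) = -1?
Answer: -7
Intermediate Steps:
A(K) = 7 (A(K) = 6 - 1*(-1) = 6 + 1 = 7)
-o(A(-5*(-3 + 3))) = -1*7 = -7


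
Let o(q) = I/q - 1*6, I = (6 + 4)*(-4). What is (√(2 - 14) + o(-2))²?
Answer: 184 + 56*I*√3 ≈ 184.0 + 96.995*I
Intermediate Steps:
I = -40 (I = 10*(-4) = -40)
o(q) = -6 - 40/q (o(q) = -40/q - 1*6 = -40/q - 6 = -6 - 40/q)
(√(2 - 14) + o(-2))² = (√(2 - 14) + (-6 - 40/(-2)))² = (√(-12) + (-6 - 40*(-½)))² = (2*I*√3 + (-6 + 20))² = (2*I*√3 + 14)² = (14 + 2*I*√3)²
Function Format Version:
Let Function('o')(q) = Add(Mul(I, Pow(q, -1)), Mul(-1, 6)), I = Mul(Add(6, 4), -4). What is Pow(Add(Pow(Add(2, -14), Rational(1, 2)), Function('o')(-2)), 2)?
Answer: Add(184, Mul(56, I, Pow(3, Rational(1, 2)))) ≈ Add(184.00, Mul(96.995, I))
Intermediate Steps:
I = -40 (I = Mul(10, -4) = -40)
Function('o')(q) = Add(-6, Mul(-40, Pow(q, -1))) (Function('o')(q) = Add(Mul(-40, Pow(q, -1)), Mul(-1, 6)) = Add(Mul(-40, Pow(q, -1)), -6) = Add(-6, Mul(-40, Pow(q, -1))))
Pow(Add(Pow(Add(2, -14), Rational(1, 2)), Function('o')(-2)), 2) = Pow(Add(Pow(Add(2, -14), Rational(1, 2)), Add(-6, Mul(-40, Pow(-2, -1)))), 2) = Pow(Add(Pow(-12, Rational(1, 2)), Add(-6, Mul(-40, Rational(-1, 2)))), 2) = Pow(Add(Mul(2, I, Pow(3, Rational(1, 2))), Add(-6, 20)), 2) = Pow(Add(Mul(2, I, Pow(3, Rational(1, 2))), 14), 2) = Pow(Add(14, Mul(2, I, Pow(3, Rational(1, 2)))), 2)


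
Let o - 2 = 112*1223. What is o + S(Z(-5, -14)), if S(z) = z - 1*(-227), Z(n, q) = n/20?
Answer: 548819/4 ≈ 1.3720e+5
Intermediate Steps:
Z(n, q) = n/20 (Z(n, q) = n*(1/20) = n/20)
S(z) = 227 + z (S(z) = z + 227 = 227 + z)
o = 136978 (o = 2 + 112*1223 = 2 + 136976 = 136978)
o + S(Z(-5, -14)) = 136978 + (227 + (1/20)*(-5)) = 136978 + (227 - ¼) = 136978 + 907/4 = 548819/4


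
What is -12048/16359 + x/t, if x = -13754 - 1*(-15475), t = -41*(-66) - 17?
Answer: -1414411/14663117 ≈ -0.096460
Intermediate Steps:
t = 2689 (t = 2706 - 17 = 2689)
x = 1721 (x = -13754 + 15475 = 1721)
-12048/16359 + x/t = -12048/16359 + 1721/2689 = -12048*1/16359 + 1721*(1/2689) = -4016/5453 + 1721/2689 = -1414411/14663117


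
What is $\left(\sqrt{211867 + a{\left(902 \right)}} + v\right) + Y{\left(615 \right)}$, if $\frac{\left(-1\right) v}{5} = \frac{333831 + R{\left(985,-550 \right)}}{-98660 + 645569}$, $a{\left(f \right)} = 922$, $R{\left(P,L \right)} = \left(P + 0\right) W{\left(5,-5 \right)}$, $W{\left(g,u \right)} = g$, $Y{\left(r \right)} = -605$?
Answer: $- \frac{30233975}{49719} + \sqrt{212789} \approx -146.81$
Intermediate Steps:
$R{\left(P,L \right)} = 5 P$ ($R{\left(P,L \right)} = \left(P + 0\right) 5 = P 5 = 5 P$)
$v = - \frac{153980}{49719}$ ($v = - 5 \frac{333831 + 5 \cdot 985}{-98660 + 645569} = - 5 \frac{333831 + 4925}{546909} = - 5 \cdot 338756 \cdot \frac{1}{546909} = \left(-5\right) \frac{30796}{49719} = - \frac{153980}{49719} \approx -3.097$)
$\left(\sqrt{211867 + a{\left(902 \right)}} + v\right) + Y{\left(615 \right)} = \left(\sqrt{211867 + 922} - \frac{153980}{49719}\right) - 605 = \left(\sqrt{212789} - \frac{153980}{49719}\right) - 605 = \left(- \frac{153980}{49719} + \sqrt{212789}\right) - 605 = - \frac{30233975}{49719} + \sqrt{212789}$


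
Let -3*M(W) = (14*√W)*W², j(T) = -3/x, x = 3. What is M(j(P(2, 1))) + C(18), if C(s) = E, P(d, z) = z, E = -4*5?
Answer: -20 - 14*I/3 ≈ -20.0 - 4.6667*I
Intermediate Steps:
E = -20
C(s) = -20
j(T) = -1 (j(T) = -3/3 = -3*⅓ = -1)
M(W) = -14*W^(5/2)/3 (M(W) = -14*√W*W²/3 = -14*W^(5/2)/3)
M(j(P(2, 1))) + C(18) = -14*I/3 - 20 = -20 - 14*I/3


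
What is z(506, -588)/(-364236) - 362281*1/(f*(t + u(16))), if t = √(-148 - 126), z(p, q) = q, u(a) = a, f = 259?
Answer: -87967158429/2083278155 + 362281*I*√274/137270 ≈ -42.225 + 43.686*I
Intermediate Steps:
t = I*√274 (t = √(-274) = I*√274 ≈ 16.553*I)
z(506, -588)/(-364236) - 362281*1/(f*(t + u(16))) = -588/(-364236) - 362281*1/(259*(I*√274 + 16)) = -588*(-1/364236) - 362281*1/(259*(16 + I*√274)) = 49/30353 - 362281/(4144 + 259*I*√274)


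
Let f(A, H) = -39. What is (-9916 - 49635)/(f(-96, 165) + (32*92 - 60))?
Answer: -59551/2845 ≈ -20.932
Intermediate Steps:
(-9916 - 49635)/(f(-96, 165) + (32*92 - 60)) = (-9916 - 49635)/(-39 + (32*92 - 60)) = -59551/(-39 + (2944 - 60)) = -59551/(-39 + 2884) = -59551/2845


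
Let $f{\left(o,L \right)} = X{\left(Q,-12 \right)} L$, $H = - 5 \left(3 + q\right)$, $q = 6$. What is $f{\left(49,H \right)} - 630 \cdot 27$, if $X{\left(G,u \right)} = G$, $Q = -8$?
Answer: $-16650$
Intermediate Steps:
$H = -45$ ($H = - 5 \left(3 + 6\right) = \left(-5\right) 9 = -45$)
$f{\left(o,L \right)} = - 8 L$
$f{\left(49,H \right)} - 630 \cdot 27 = \left(-8\right) \left(-45\right) - 630 \cdot 27 = 360 - 17010 = -16650$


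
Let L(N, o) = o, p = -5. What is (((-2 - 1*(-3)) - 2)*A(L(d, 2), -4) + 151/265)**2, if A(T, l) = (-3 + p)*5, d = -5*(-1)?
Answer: 115584001/70225 ≈ 1645.9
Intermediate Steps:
d = 5
A(T, l) = -40 (A(T, l) = (-3 - 5)*5 = -8*5 = -40)
(((-2 - 1*(-3)) - 2)*A(L(d, 2), -4) + 151/265)**2 = (((-2 - 1*(-3)) - 2)*(-40) + 151/265)**2 = (((-2 + 3) - 2)*(-40) + 151*(1/265))**2 = ((1 - 2)*(-40) + 151/265)**2 = (-1*(-40) + 151/265)**2 = (40 + 151/265)**2 = (10751/265)**2 = 115584001/70225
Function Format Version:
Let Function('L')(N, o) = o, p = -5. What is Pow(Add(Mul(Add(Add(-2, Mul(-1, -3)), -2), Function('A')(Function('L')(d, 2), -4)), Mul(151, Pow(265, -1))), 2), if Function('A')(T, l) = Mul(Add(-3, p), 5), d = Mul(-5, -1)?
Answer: Rational(115584001, 70225) ≈ 1645.9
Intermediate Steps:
d = 5
Function('A')(T, l) = -40 (Function('A')(T, l) = Mul(Add(-3, -5), 5) = Mul(-8, 5) = -40)
Pow(Add(Mul(Add(Add(-2, Mul(-1, -3)), -2), Function('A')(Function('L')(d, 2), -4)), Mul(151, Pow(265, -1))), 2) = Pow(Add(Mul(Add(Add(-2, Mul(-1, -3)), -2), -40), Mul(151, Pow(265, -1))), 2) = Pow(Add(Mul(Add(Add(-2, 3), -2), -40), Mul(151, Rational(1, 265))), 2) = Pow(Add(Mul(Add(1, -2), -40), Rational(151, 265)), 2) = Pow(Add(Mul(-1, -40), Rational(151, 265)), 2) = Pow(Add(40, Rational(151, 265)), 2) = Pow(Rational(10751, 265), 2) = Rational(115584001, 70225)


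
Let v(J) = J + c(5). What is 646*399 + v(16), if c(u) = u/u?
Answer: 257771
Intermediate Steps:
c(u) = 1
v(J) = 1 + J (v(J) = J + 1 = 1 + J)
646*399 + v(16) = 646*399 + (1 + 16) = 257754 + 17 = 257771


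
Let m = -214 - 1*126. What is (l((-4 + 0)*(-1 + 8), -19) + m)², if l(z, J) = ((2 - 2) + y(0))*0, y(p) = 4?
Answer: 115600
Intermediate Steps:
m = -340 (m = -214 - 126 = -340)
l(z, J) = 0 (l(z, J) = ((2 - 2) + 4)*0 = (0 + 4)*0 = 4*0 = 0)
(l((-4 + 0)*(-1 + 8), -19) + m)² = (0 - 340)² = (-340)² = 115600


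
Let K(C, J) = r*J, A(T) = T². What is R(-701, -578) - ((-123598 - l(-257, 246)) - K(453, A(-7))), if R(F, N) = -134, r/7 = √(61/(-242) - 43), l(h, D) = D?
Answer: 123710 + 1029*I*√2326/22 ≈ 1.2371e+5 + 2255.8*I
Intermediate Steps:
r = 21*I*√2326/22 (r = 7*√(61/(-242) - 43) = 7*√(61*(-1/242) - 43) = 7*√(-61/242 - 43) = 7*√(-10467/242) = 7*(3*I*√2326/22) = 21*I*√2326/22 ≈ 46.036*I)
K(C, J) = 21*I*J*√2326/22 (K(C, J) = (21*I*√2326/22)*J = 21*I*J*√2326/22)
R(-701, -578) - ((-123598 - l(-257, 246)) - K(453, A(-7))) = -134 - ((-123598 - 1*246) - 21*I*(-7)²*√2326/22) = -134 - ((-123598 - 246) - 21*I*49*√2326/22) = -134 - (-123844 - 1029*I*√2326/22) = -134 + (123844 + 1029*I*√2326/22) = 123710 + 1029*I*√2326/22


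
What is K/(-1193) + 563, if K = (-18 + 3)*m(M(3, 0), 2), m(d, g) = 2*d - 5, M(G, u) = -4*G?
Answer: 671224/1193 ≈ 562.64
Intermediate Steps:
m(d, g) = -5 + 2*d
K = 435 (K = (-18 + 3)*(-5 + 2*(-4*3)) = -15*(-5 + 2*(-12)) = -15*(-5 - 24) = -15*(-29) = 435)
K/(-1193) + 563 = 435/(-1193) + 563 = 435*(-1/1193) + 563 = -435/1193 + 563 = 671224/1193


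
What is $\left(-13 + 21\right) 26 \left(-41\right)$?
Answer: $-8528$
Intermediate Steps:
$\left(-13 + 21\right) 26 \left(-41\right) = 8 \cdot 26 \left(-41\right) = 208 \left(-41\right) = -8528$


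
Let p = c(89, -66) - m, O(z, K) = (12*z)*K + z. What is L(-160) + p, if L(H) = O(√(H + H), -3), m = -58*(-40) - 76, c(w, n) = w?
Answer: -2155 - 280*I*√5 ≈ -2155.0 - 626.1*I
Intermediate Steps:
m = 2244 (m = 2320 - 76 = 2244)
O(z, K) = z + 12*K*z (O(z, K) = 12*K*z + z = z + 12*K*z)
L(H) = -35*√2*√H (L(H) = √(H + H)*(1 + 12*(-3)) = √(2*H)*(1 - 36) = (√2*√H)*(-35) = -35*√2*√H)
p = -2155 (p = 89 - 1*2244 = 89 - 2244 = -2155)
L(-160) + p = -35*√2*√(-160) - 2155 = -35*√2*4*I*√10 - 2155 = -280*I*√5 - 2155 = -2155 - 280*I*√5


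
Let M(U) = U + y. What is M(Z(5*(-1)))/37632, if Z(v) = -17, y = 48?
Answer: 31/37632 ≈ 0.00082377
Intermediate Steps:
M(U) = 48 + U (M(U) = U + 48 = 48 + U)
M(Z(5*(-1)))/37632 = (48 - 17)/37632 = 31*(1/37632) = 31/37632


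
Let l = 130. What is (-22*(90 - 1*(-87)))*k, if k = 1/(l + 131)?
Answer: -1298/87 ≈ -14.920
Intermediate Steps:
k = 1/261 (k = 1/(130 + 131) = 1/261 ≈ 0.0038314)
(-22*(90 - 1*(-87)))*k = -22*(90 - 1*(-87))*(1/261) = -22*(90 + 87)*(1/261) = -22*177*(1/261) = -3894*1/261 = -1298/87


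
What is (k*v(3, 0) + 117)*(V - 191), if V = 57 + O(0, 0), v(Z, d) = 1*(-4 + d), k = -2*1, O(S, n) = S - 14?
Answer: -18500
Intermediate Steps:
O(S, n) = -14 + S
k = -2
v(Z, d) = -4 + d
V = 43 (V = 57 + (-14 + 0) = 57 - 14 = 43)
(k*v(3, 0) + 117)*(V - 191) = (-2*(-4 + 0) + 117)*(43 - 191) = (-2*(-4) + 117)*(-148) = (8 + 117)*(-148) = 125*(-148) = -18500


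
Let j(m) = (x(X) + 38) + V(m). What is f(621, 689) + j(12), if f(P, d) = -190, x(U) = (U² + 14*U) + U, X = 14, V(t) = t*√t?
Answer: 254 + 24*√3 ≈ 295.57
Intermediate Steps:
V(t) = t^(3/2)
x(U) = U² + 15*U
j(m) = 444 + m^(3/2) (j(m) = (14*(15 + 14) + 38) + m^(3/2) = (14*29 + 38) + m^(3/2) = (406 + 38) + m^(3/2) = 444 + m^(3/2))
f(621, 689) + j(12) = -190 + (444 + 12^(3/2)) = -190 + (444 + 24*√3) = 254 + 24*√3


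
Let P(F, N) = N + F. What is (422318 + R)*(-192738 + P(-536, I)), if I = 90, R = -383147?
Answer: -7567210464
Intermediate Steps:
P(F, N) = F + N
(422318 + R)*(-192738 + P(-536, I)) = (422318 - 383147)*(-192738 + (-536 + 90)) = 39171*(-192738 - 446) = 39171*(-193184) = -7567210464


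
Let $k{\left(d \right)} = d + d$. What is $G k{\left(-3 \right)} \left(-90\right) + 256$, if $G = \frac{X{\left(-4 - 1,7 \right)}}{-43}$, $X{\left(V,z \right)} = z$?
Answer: $\frac{7228}{43} \approx 168.09$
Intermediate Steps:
$k{\left(d \right)} = 2 d$
$G = - \frac{7}{43}$ ($G = \frac{7}{-43} = 7 \left(- \frac{1}{43}\right) = - \frac{7}{43} \approx -0.16279$)
$G k{\left(-3 \right)} \left(-90\right) + 256 = - \frac{7 \cdot 2 \left(-3\right)}{43} \left(-90\right) + 256 = \left(- \frac{7}{43}\right) \left(-6\right) \left(-90\right) + 256 = \frac{42}{43} \left(-90\right) + 256 = - \frac{3780}{43} + 256 = \frac{7228}{43}$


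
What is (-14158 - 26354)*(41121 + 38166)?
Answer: -3212074944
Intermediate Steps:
(-14158 - 26354)*(41121 + 38166) = -40512*79287 = -3212074944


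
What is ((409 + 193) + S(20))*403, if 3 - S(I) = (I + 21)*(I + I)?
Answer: -417105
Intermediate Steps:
S(I) = 3 - 2*I*(21 + I) (S(I) = 3 - (I + 21)*(I + I) = 3 - (21 + I)*2*I = 3 - 2*I*(21 + I))
((409 + 193) + S(20))*403 = ((409 + 193) + (3 - 42*20 - 2*20²))*403 = (602 + (3 - 840 - 2*400))*403 = (602 + (3 - 840 - 800))*403 = (602 - 1637)*403 = -1035*403 = -417105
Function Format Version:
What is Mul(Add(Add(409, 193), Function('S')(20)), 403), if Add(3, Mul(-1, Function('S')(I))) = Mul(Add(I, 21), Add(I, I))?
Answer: -417105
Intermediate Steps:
Function('S')(I) = Add(3, Mul(-2, I, Add(21, I))) (Function('S')(I) = Add(3, Mul(-1, Mul(Add(I, 21), Add(I, I)))) = Add(3, Mul(-1, Mul(Add(21, I), Mul(2, I)))) = Add(3, Mul(-1, Mul(2, I, Add(21, I)))) = Add(3, Mul(-2, I, Add(21, I))))
Mul(Add(Add(409, 193), Function('S')(20)), 403) = Mul(Add(Add(409, 193), Add(3, Mul(-42, 20), Mul(-2, Pow(20, 2)))), 403) = Mul(Add(602, Add(3, -840, Mul(-2, 400))), 403) = Mul(Add(602, Add(3, -840, -800)), 403) = Mul(Add(602, -1637), 403) = Mul(-1035, 403) = -417105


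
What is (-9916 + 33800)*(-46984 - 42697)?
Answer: -2141941004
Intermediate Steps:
(-9916 + 33800)*(-46984 - 42697) = 23884*(-89681) = -2141941004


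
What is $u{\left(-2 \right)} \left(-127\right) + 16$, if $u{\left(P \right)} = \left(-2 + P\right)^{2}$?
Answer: $-2016$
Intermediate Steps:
$u{\left(-2 \right)} \left(-127\right) + 16 = \left(-2 - 2\right)^{2} \left(-127\right) + 16 = \left(-4\right)^{2} \left(-127\right) + 16 = 16 \left(-127\right) + 16 = -2032 + 16 = -2016$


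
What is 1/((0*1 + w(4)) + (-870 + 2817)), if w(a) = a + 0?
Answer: 1/1951 ≈ 0.00051256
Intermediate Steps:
w(a) = a
1/((0*1 + w(4)) + (-870 + 2817)) = 1/((0*1 + 4) + (-870 + 2817)) = 1/((0 + 4) + 1947) = 1/(4 + 1947) = 1/1951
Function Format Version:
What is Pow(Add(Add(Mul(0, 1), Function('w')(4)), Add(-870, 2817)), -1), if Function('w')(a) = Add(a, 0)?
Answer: Rational(1, 1951) ≈ 0.00051256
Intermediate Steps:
Function('w')(a) = a
Pow(Add(Add(Mul(0, 1), Function('w')(4)), Add(-870, 2817)), -1) = Pow(Add(Add(Mul(0, 1), 4), Add(-870, 2817)), -1) = Pow(Add(Add(0, 4), 1947), -1) = Pow(Add(4, 1947), -1) = Pow(1951, -1) = Rational(1, 1951)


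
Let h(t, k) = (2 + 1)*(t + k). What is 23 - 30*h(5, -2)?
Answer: -247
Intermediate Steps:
h(t, k) = 3*k + 3*t (h(t, k) = 3*(k + t) = 3*k + 3*t)
23 - 30*h(5, -2) = 23 - 30*(3*(-2) + 3*5) = 23 - 30*(-6 + 15) = 23 - 30*9 = 23 - 270 = -247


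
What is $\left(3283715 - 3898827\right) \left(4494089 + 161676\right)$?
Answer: $-2863816920680$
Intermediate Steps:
$\left(3283715 - 3898827\right) \left(4494089 + 161676\right) = \left(-615112\right) 4655765 = -2863816920680$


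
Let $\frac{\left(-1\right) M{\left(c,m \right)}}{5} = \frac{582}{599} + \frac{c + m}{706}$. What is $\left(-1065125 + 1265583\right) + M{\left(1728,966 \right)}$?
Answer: $\frac{42381181231}{211447} \approx 2.0043 \cdot 10^{5}$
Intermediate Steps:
$M{\left(c,m \right)} = - \frac{2910}{599} - \frac{5 c}{706} - \frac{5 m}{706}$ ($M{\left(c,m \right)} = - 5 \left(\frac{582}{599} + \frac{c + m}{706}\right) = - 5 \left(582 \cdot \frac{1}{599} + \left(c + m\right) \frac{1}{706}\right) = - 5 \left(\frac{582}{599} + \left(\frac{c}{706} + \frac{m}{706}\right)\right) = - 5 \left(\frac{582}{599} + \frac{c}{706} + \frac{m}{706}\right) = - \frac{2910}{599} - \frac{5 c}{706} - \frac{5 m}{706}$)
$\left(-1065125 + 1265583\right) + M{\left(1728,966 \right)} = \left(-1065125 + 1265583\right) - \frac{5061495}{211447} = 200458 - \frac{5061495}{211447} = \frac{42381181231}{211447}$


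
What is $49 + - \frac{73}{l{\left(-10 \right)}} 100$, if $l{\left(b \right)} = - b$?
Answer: $-681$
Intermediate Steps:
$49 + - \frac{73}{l{\left(-10 \right)}} 100 = 49 + - \frac{73}{\left(-1\right) \left(-10\right)} 100 = 49 + - \frac{73}{10} \cdot 100 = 49 + \left(-73\right) \frac{1}{10} \cdot 100 = 49 - 730 = -681$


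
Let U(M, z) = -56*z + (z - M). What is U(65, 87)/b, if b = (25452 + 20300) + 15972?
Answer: -2425/30862 ≈ -0.078576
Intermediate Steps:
U(M, z) = -M - 55*z
b = 61724 (b = 45752 + 15972 = 61724)
U(65, 87)/b = (-1*65 - 55*87)/61724 = (-65 - 4785)*(1/61724) = -4850*1/61724 = -2425/30862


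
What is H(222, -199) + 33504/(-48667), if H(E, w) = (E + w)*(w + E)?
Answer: 25711339/48667 ≈ 528.31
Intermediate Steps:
H(E, w) = (E + w)² (H(E, w) = (E + w)*(E + w) = (E + w)²)
H(222, -199) + 33504/(-48667) = (222 - 199)² + 33504/(-48667) = 23² + 33504*(-1/48667) = 529 - 33504/48667 = 25711339/48667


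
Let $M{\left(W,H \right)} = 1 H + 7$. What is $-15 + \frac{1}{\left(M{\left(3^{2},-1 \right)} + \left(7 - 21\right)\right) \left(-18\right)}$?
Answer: $- \frac{2159}{144} \approx -14.993$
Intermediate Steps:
$M{\left(W,H \right)} = 7 + H$ ($M{\left(W,H \right)} = H + 7 = 7 + H$)
$-15 + \frac{1}{\left(M{\left(3^{2},-1 \right)} + \left(7 - 21\right)\right) \left(-18\right)} = -15 + \frac{1}{\left(\left(7 - 1\right) + \left(7 - 21\right)\right) \left(-18\right)} = -15 + \frac{1}{6 - 14} \left(- \frac{1}{18}\right) = -15 + \frac{1}{-8} \left(- \frac{1}{18}\right) = -15 - - \frac{1}{144} = -15 + \frac{1}{144} = - \frac{2159}{144}$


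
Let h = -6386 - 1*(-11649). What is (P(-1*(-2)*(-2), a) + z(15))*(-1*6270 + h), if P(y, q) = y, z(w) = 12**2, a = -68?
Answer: -140980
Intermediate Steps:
z(w) = 144
h = 5263 (h = -6386 + 11649 = 5263)
(P(-1*(-2)*(-2), a) + z(15))*(-1*6270 + h) = (-1*(-2)*(-2) + 144)*(-1*6270 + 5263) = (2*(-2) + 144)*(-6270 + 5263) = (-4 + 144)*(-1007) = 140*(-1007) = -140980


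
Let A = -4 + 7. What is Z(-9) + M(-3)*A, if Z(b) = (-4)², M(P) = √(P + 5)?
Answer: 16 + 3*√2 ≈ 20.243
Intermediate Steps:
M(P) = √(5 + P)
A = 3
Z(b) = 16
Z(-9) + M(-3)*A = 16 + √(5 - 3)*3 = 16 + √2*3 = 16 + 3*√2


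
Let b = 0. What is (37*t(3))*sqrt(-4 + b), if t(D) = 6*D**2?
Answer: 3996*I ≈ 3996.0*I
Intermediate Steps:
(37*t(3))*sqrt(-4 + b) = (37*(6*3**2))*sqrt(-4 + 0) = (37*(6*9))*sqrt(-4) = (37*54)*(2*I) = 1998*(2*I) = 3996*I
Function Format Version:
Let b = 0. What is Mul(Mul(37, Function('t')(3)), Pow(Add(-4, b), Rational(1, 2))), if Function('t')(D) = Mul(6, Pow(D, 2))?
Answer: Mul(3996, I) ≈ Mul(3996.0, I)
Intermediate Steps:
Mul(Mul(37, Function('t')(3)), Pow(Add(-4, b), Rational(1, 2))) = Mul(Mul(37, Mul(6, Pow(3, 2))), Pow(Add(-4, 0), Rational(1, 2))) = Mul(Mul(37, Mul(6, 9)), Pow(-4, Rational(1, 2))) = Mul(Mul(37, 54), Mul(2, I)) = Mul(1998, Mul(2, I)) = Mul(3996, I)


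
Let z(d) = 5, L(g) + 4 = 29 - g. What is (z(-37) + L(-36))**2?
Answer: 4356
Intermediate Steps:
L(g) = 25 - g (L(g) = -4 + (29 - g) = 25 - g)
(z(-37) + L(-36))**2 = (5 + (25 - 1*(-36)))**2 = (5 + (25 + 36))**2 = (5 + 61)**2 = 66**2 = 4356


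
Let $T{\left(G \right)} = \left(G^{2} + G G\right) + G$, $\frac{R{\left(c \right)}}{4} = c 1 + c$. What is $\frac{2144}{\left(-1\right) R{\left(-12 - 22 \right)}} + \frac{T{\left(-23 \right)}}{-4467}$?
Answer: $\frac{193661}{25313} \approx 7.6507$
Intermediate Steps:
$R{\left(c \right)} = 8 c$ ($R{\left(c \right)} = 4 \left(c 1 + c\right) = 4 \left(c + c\right) = 4 \cdot 2 c = 8 c$)
$T{\left(G \right)} = G + 2 G^{2}$ ($T{\left(G \right)} = \left(G^{2} + G^{2}\right) + G = 2 G^{2} + G = G + 2 G^{2}$)
$\frac{2144}{\left(-1\right) R{\left(-12 - 22 \right)}} + \frac{T{\left(-23 \right)}}{-4467} = \frac{2144}{\left(-1\right) 8 \left(-12 - 22\right)} + \frac{\left(-23\right) \left(1 + 2 \left(-23\right)\right)}{-4467} = \frac{2144}{\left(-1\right) 8 \left(-34\right)} + - 23 \left(1 - 46\right) \left(- \frac{1}{4467}\right) = \frac{2144}{\left(-1\right) \left(-272\right)} + \left(-23\right) \left(-45\right) \left(- \frac{1}{4467}\right) = \frac{2144}{272} + 1035 \left(- \frac{1}{4467}\right) = 2144 \cdot \frac{1}{272} - \frac{345}{1489} = \frac{134}{17} - \frac{345}{1489} = \frac{193661}{25313}$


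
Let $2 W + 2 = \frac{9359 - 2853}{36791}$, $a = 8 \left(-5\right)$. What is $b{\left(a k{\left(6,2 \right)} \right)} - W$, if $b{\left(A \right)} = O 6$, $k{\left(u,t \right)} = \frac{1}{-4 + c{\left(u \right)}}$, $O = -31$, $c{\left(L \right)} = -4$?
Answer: $- \frac{6809588}{36791} \approx -185.09$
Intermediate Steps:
$k{\left(u,t \right)} = - \frac{1}{8}$ ($k{\left(u,t \right)} = \frac{1}{-4 - 4} = \frac{1}{-8} = - \frac{1}{8}$)
$a = -40$
$W = - \frac{33538}{36791}$ ($W = -1 + \frac{\left(9359 - 2853\right) \frac{1}{36791}}{2} = -1 + \frac{6506 \cdot \frac{1}{36791}}{2} = -1 + \frac{1}{2} \cdot \frac{6506}{36791} = -1 + \frac{3253}{36791} = - \frac{33538}{36791} \approx -0.91158$)
$b{\left(A \right)} = -186$ ($b{\left(A \right)} = \left(-31\right) 6 = -186$)
$b{\left(a k{\left(6,2 \right)} \right)} - W = -186 - - \frac{33538}{36791} = -186 + \frac{33538}{36791} = - \frac{6809588}{36791}$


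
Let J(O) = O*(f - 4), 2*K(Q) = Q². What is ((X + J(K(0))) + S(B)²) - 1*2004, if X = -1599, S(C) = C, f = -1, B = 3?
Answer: -3594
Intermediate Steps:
K(Q) = Q²/2
J(O) = -5*O (J(O) = O*(-1 - 4) = O*(-5) = -5*O)
((X + J(K(0))) + S(B)²) - 1*2004 = ((-1599 - 5*0²/2) + 3²) - 1*2004 = ((-1599 - 5*0/2) + 9) - 2004 = ((-1599 - 5*0) + 9) - 2004 = ((-1599 + 0) + 9) - 2004 = (-1599 + 9) - 2004 = -1590 - 2004 = -3594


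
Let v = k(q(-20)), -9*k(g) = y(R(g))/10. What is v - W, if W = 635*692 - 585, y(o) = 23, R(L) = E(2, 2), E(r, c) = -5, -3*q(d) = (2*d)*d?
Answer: -39495173/90 ≈ -4.3884e+5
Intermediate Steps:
q(d) = -2*d**2/3 (q(d) = -2*d*d/3 = -2*d**2/3)
R(L) = -5
W = 438835 (W = 439420 - 585 = 438835)
k(g) = -23/90 (k(g) = -23/(9*10) = -1/9*23/10 = -23/90)
v = -23/90 ≈ -0.25556
v - W = -23/90 - 1*438835 = -23/90 - 438835 = -39495173/90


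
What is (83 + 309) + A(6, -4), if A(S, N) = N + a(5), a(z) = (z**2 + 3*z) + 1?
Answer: 429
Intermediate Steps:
a(z) = 1 + z**2 + 3*z
A(S, N) = 41 + N (A(S, N) = N + (1 + 5**2 + 3*5) = N + (1 + 25 + 15) = N + 41 = 41 + N)
(83 + 309) + A(6, -4) = (83 + 309) + (41 - 4) = 392 + 37 = 429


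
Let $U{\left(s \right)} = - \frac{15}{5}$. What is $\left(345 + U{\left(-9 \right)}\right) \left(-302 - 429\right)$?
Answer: $-250002$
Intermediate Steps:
$U{\left(s \right)} = -3$ ($U{\left(s \right)} = \left(-15\right) \frac{1}{5} = -3$)
$\left(345 + U{\left(-9 \right)}\right) \left(-302 - 429\right) = \left(345 - 3\right) \left(-302 - 429\right) = 342 \left(-731\right) = -250002$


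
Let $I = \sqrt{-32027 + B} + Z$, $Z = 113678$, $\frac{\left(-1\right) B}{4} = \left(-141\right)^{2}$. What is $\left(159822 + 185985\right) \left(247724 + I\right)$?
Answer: $124975341414 + 345807 i \sqrt{111551} \approx 1.2498 \cdot 10^{11} + 1.155 \cdot 10^{8} i$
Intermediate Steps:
$B = -79524$ ($B = - 4 \left(-141\right)^{2} = \left(-4\right) 19881 = -79524$)
$I = 113678 + i \sqrt{111551}$ ($I = \sqrt{-32027 - 79524} + 113678 = \sqrt{-111551} + 113678 = i \sqrt{111551} + 113678 = 113678 + i \sqrt{111551} \approx 1.1368 \cdot 10^{5} + 333.99 i$)
$\left(159822 + 185985\right) \left(247724 + I\right) = \left(159822 + 185985\right) \left(247724 + \left(113678 + i \sqrt{111551}\right)\right) = 345807 \left(361402 + i \sqrt{111551}\right) = 124975341414 + 345807 i \sqrt{111551}$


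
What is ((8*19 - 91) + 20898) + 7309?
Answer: 28268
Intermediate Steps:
((8*19 - 91) + 20898) + 7309 = ((152 - 91) + 20898) + 7309 = (61 + 20898) + 7309 = 20959 + 7309 = 28268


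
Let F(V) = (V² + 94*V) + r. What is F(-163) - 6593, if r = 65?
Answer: 4719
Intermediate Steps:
F(V) = 65 + V² + 94*V (F(V) = (V² + 94*V) + 65 = 65 + V² + 94*V)
F(-163) - 6593 = (65 + (-163)² + 94*(-163)) - 6593 = (65 + 26569 - 15322) - 6593 = 11312 - 6593 = 4719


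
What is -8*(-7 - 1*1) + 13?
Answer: 77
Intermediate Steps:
-8*(-7 - 1*1) + 13 = -8*(-7 - 1) + 13 = -8*(-8) + 13 = 64 + 13 = 77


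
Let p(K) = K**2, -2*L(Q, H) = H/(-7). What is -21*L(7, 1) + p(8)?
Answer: 125/2 ≈ 62.500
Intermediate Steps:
L(Q, H) = H/14 (L(Q, H) = -H/(2*(-7)) = -H*(-1)/(2*7) = -(-1)*H/14 = H/14)
-21*L(7, 1) + p(8) = -3/2 + 8**2 = -21*1/14 + 64 = -3/2 + 64 = 125/2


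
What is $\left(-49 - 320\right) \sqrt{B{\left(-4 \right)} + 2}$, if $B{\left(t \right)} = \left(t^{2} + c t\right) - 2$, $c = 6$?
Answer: $- 738 i \sqrt{2} \approx - 1043.7 i$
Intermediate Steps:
$B{\left(t \right)} = -2 + t^{2} + 6 t$ ($B{\left(t \right)} = \left(t^{2} + 6 t\right) - 2 = -2 + t^{2} + 6 t$)
$\left(-49 - 320\right) \sqrt{B{\left(-4 \right)} + 2} = \left(-49 - 320\right) \sqrt{\left(-2 + \left(-4\right)^{2} + 6 \left(-4\right)\right) + 2} = - 369 \sqrt{\left(-2 + 16 - 24\right) + 2} = - 369 \sqrt{-10 + 2} = - 369 \sqrt{-8} = - 369 \cdot 2 i \sqrt{2} = - 738 i \sqrt{2}$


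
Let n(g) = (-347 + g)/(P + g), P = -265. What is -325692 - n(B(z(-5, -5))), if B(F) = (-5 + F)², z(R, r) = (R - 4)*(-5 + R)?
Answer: -1133411599/3480 ≈ -3.2569e+5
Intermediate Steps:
z(R, r) = (-5 + R)*(-4 + R) (z(R, r) = (-4 + R)*(-5 + R) = (-5 + R)*(-4 + R))
n(g) = (-347 + g)/(-265 + g)
-325692 - n(B(z(-5, -5))) = -325692 - (-347 + (-5 + (20 + (-5)² - 9*(-5)))²)/(-265 + (-5 + (20 + (-5)² - 9*(-5)))²) = -325692 - (-347 + (-5 + (20 + 25 + 45))²)/(-265 + (-5 + (20 + 25 + 45))²) = -325692 - (-347 + (-5 + 90)²)/(-265 + (-5 + 90)²) = -325692 - (-347 + 85²)/(-265 + 85²) = -325692 - (-347 + 7225)/(-265 + 7225) = -325692 - 6878/6960 = -325692 - 1*3439/3480 = -325692 - 3439/3480 = -1133411599/3480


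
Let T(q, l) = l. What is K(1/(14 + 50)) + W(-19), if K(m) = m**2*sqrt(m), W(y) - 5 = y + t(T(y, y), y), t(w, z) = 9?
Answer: -163839/32768 ≈ -5.0000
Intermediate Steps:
W(y) = 14 + y (W(y) = 5 + (y + 9) = 5 + (9 + y) = 14 + y)
K(m) = m**(5/2)
K(1/(14 + 50)) + W(-19) = (1/(14 + 50))**(5/2) + (14 - 19) = (1/64)**(5/2) - 5 = 1/32768 - 5 = -163839/32768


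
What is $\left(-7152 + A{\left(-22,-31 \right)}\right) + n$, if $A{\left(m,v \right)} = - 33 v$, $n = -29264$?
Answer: $-35393$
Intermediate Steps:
$\left(-7152 + A{\left(-22,-31 \right)}\right) + n = \left(-7152 - -1023\right) - 29264 = \left(-7152 + 1023\right) - 29264 = -6129 - 29264 = -35393$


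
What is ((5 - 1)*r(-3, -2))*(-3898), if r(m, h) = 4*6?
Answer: -374208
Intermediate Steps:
r(m, h) = 24
((5 - 1)*r(-3, -2))*(-3898) = ((5 - 1)*24)*(-3898) = (4*24)*(-3898) = 96*(-3898) = -374208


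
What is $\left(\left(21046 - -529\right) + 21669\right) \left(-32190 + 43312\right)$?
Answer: $480959768$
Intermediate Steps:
$\left(\left(21046 - -529\right) + 21669\right) \left(-32190 + 43312\right) = \left(\left(21046 + 529\right) + 21669\right) 11122 = \left(21575 + 21669\right) 11122 = 43244 \cdot 11122 = 480959768$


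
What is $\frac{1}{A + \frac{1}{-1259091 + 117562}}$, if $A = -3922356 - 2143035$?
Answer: $- \frac{1141529}{6923819722840} \approx -1.6487 \cdot 10^{-7}$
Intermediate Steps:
$A = -6065391$
$\frac{1}{A + \frac{1}{-1259091 + 117562}} = \frac{1}{-6065391 + \frac{1}{-1259091 + 117562}} = \frac{1}{-6065391 + \frac{1}{-1141529}} = \frac{1}{-6065391 - \frac{1}{1141529}} = \frac{1}{- \frac{6923819722840}{1141529}} = - \frac{1141529}{6923819722840}$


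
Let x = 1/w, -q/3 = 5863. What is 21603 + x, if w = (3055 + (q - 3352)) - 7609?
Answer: 550768484/25495 ≈ 21603.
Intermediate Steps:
q = -17589 (q = -3*5863 = -17589)
w = -25495 (w = (3055 + (-17589 - 3352)) - 7609 = (3055 - 20941) - 7609 = -17886 - 7609 = -25495)
x = -1/25495 (x = 1/(-25495) = -1/25495 ≈ -3.9223e-5)
21603 + x = 21603 - 1/25495 = 550768484/25495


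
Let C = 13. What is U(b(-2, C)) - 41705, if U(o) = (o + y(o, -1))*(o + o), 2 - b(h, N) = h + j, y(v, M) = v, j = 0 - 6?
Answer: -41305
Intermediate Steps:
j = -6
b(h, N) = 8 - h (b(h, N) = 2 - (h - 6) = 2 - (-6 + h) = 2 + (6 - h) = 8 - h)
U(o) = 4*o² (U(o) = (o + o)*(o + o) = (2*o)*(2*o) = 4*o²)
U(b(-2, C)) - 41705 = 4*(8 - 1*(-2))² - 41705 = 4*(8 + 2)² - 41705 = 4*10² - 41705 = 4*100 - 41705 = 400 - 41705 = -41305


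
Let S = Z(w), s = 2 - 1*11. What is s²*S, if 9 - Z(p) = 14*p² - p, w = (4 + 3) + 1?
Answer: -71199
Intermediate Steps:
s = -9 (s = 2 - 11 = -9)
w = 8 (w = 7 + 1 = 8)
Z(p) = 9 + p - 14*p² (Z(p) = 9 - (14*p² - p) = 9 - (-p + 14*p²) = 9 + (p - 14*p²) = 9 + p - 14*p²)
S = -879 (S = 9 + 8 - 14*8² = 9 + 8 - 14*64 = 9 + 8 - 896 = -879)
s²*S = (-9)²*(-879) = 81*(-879) = -71199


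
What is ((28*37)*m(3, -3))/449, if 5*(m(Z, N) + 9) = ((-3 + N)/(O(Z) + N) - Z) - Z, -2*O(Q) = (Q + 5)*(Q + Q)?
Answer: -473452/20205 ≈ -23.432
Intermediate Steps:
O(Q) = -Q*(5 + Q) (O(Q) = -(Q + 5)*(Q + Q)/2 = -(5 + Q)*2*Q/2 = -Q*(5 + Q))
m(Z, N) = -9 - 2*Z/5 + (-3 + N)/(5*(N - Z*(5 + Z))) (m(Z, N) = -9 + (((-3 + N)/(-Z*(5 + Z) + N) - Z) - Z)/5 = -9 + (((-3 + N)/(N - Z*(5 + Z)) - Z) - Z)/5 = -9 + ((-Z + (-3 + N)/(N - Z*(5 + Z))) - Z)/5 = -9 + (-2*Z + (-3 + N)/(N - Z*(5 + Z)))/5 = -9 + (-2*Z/5 + (-3 + N)/(5*(N - Z*(5 + Z)))) = -9 - 2*Z/5 + (-3 + N)/(5*(N - Z*(5 + Z))))
((28*37)*m(3, -3))/449 = ((28*37)*((-3 - 44*(-3) - 2*(-3)*3 + 2*3²*(5 + 3) + 45*3*(5 + 3))/(5*(-3 - 1*3*(5 + 3)))))/449 = (1036*((-3 + 132 + 18 + 2*9*8 + 45*3*8)/(5*(-3 - 1*3*8))))*(1/449) = (1036*((-3 + 132 + 18 + 144 + 1080)/(5*(-3 - 24))))*(1/449) = (1036*((⅕)*1371/(-27)))*(1/449) = (1036*((⅕)*(-1/27)*1371))*(1/449) = (1036*(-457/45))*(1/449) = -473452/45*1/449 = -473452/20205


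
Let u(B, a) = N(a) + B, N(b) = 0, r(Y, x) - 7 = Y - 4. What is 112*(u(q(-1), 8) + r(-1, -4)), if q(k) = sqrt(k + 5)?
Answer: 448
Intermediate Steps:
r(Y, x) = 3 + Y (r(Y, x) = 7 + (Y - 4) = 7 + (-4 + Y) = 3 + Y)
q(k) = sqrt(5 + k)
u(B, a) = B (u(B, a) = 0 + B = B)
112*(u(q(-1), 8) + r(-1, -4)) = 112*(sqrt(5 - 1) + (3 - 1)) = 112*(sqrt(4) + 2) = 112*(2 + 2) = 112*4 = 448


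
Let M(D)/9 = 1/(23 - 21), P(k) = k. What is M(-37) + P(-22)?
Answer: -35/2 ≈ -17.500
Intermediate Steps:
M(D) = 9/2 (M(D) = 9/(23 - 21) = 9/2)
M(-37) + P(-22) = 9/2 - 22 = -35/2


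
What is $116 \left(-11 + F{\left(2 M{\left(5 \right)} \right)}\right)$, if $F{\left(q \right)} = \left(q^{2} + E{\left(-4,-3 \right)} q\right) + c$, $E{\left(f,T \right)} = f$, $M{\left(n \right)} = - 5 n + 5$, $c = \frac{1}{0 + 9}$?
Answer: $\frac{1826072}{9} \approx 2.029 \cdot 10^{5}$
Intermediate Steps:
$c = \frac{1}{9} \approx 0.11111$
$M{\left(n \right)} = 5 - 5 n$
$F{\left(q \right)} = \frac{1}{9} + q^{2} - 4 q$ ($F{\left(q \right)} = \left(q^{2} - 4 q\right) + \frac{1}{9} = \frac{1}{9} + q^{2} - 4 q$)
$116 \left(-11 + F{\left(2 M{\left(5 \right)} \right)}\right) = 116 \left(-11 + \left(\frac{1}{9} + \left(2 \left(5 - 25\right)\right)^{2} - 4 \cdot 2 \left(5 - 25\right)\right)\right) = 116 \left(-11 + \left(\frac{1}{9} + \left(2 \left(-20\right)\right)^{2} - 4 \cdot 2 \left(-20\right)\right)\right) = 116 \left(-11 + \left(\frac{1}{9} + \left(-40\right)^{2} - -160\right)\right) = 116 \left(-11 + \left(\frac{1}{9} + 1600 + 160\right)\right) = 116 \left(-11 + \frac{15841}{9}\right) = 116 \cdot \frac{15742}{9} = \frac{1826072}{9}$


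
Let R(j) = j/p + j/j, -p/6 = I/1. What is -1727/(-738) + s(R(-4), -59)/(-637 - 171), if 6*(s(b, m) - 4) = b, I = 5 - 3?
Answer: 38675/16564 ≈ 2.3349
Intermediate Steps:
I = 2
p = -12 (p = -12/1 = -12 ≈ -12.000)
R(j) = 1 - j/12 (R(j) = j/(-12) + j/j = j*(-1/12) + 1 = -j/12 + 1 = 1 - j/12)
s(b, m) = 4 + b/6
-1727/(-738) + s(R(-4), -59)/(-637 - 171) = -1727/(-738) + (4 + (1 - 1/12*(-4))/6)/(-637 - 171) = -1727*(-1/738) + (4 + (1 + 1/3)/6)/(-808) = 1727/738 + (4 + (1/6)*(4/3))*(-1/808) = 1727/738 + (4 + 2/9)*(-1/808) = 1727/738 + (38/9)*(-1/808) = 1727/738 - 19/3636 = 38675/16564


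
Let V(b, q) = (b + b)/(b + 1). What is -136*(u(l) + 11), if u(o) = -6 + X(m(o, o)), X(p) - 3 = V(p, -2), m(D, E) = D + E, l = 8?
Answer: -1344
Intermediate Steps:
V(b, q) = 2*b/(1 + b) (V(b, q) = (2*b)/(1 + b) = 2*b/(1 + b))
X(p) = 3 + 2*p/(1 + p)
u(o) = -6 + (3 + 10*o)/(1 + 2*o) (u(o) = -6 + (3 + 5*(o + o))/(1 + (o + o)) = -6 + (3 + 5*(2*o))/(1 + 2*o) = -6 + (3 + 10*o)/(1 + 2*o))
-136*(u(l) + 11) = -136*((-3 - 2*8)/(1 + 2*8) + 11) = -136*((-3 - 16)/(1 + 16) + 11) = -136*(-19/17 + 11) = -136*168/17 = -1344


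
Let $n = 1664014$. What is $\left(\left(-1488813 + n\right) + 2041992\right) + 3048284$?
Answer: $5265477$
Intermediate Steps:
$\left(\left(-1488813 + n\right) + 2041992\right) + 3048284 = \left(\left(-1488813 + 1664014\right) + 2041992\right) + 3048284 = \left(175201 + 2041992\right) + 3048284 = 2217193 + 3048284 = 5265477$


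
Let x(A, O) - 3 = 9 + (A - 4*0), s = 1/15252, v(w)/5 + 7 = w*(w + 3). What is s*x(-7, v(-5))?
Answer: 5/15252 ≈ 0.00032783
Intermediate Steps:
v(w) = -35 + 5*w*(3 + w) (v(w) = -35 + 5*(w*(w + 3)) = -35 + 5*(w*(3 + w)) = -35 + 5*w*(3 + w))
s = 1/15252 ≈ 6.5565e-5
x(A, O) = 12 + A (x(A, O) = 3 + (9 + (A - 4*0)) = 3 + (9 + (A + 0)) = 3 + (9 + A) = 12 + A)
s*x(-7, v(-5)) = (12 - 7)/15252 = (1/15252)*5 = 5/15252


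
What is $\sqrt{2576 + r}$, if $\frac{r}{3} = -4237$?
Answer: $i \sqrt{10135} \approx 100.67 i$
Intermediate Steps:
$r = -12711$ ($r = 3 \left(-4237\right) = -12711$)
$\sqrt{2576 + r} = \sqrt{2576 - 12711} = \sqrt{-10135} = i \sqrt{10135}$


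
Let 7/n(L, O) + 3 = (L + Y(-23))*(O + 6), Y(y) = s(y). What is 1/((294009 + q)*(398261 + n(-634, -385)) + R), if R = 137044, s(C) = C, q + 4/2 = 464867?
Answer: 41500/12542547289942353 ≈ 3.3087e-12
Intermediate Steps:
q = 464865 (q = -2 + 464867 = 464865)
Y(y) = y
n(L, O) = 7/(-3 + (-23 + L)*(6 + O)) (n(L, O) = 7/(-3 + (L - 23)*(O + 6)) = 7/(-3 + (-23 + L)*(6 + O)))
1/((294009 + q)*(398261 + n(-634, -385)) + R) = 1/((294009 + 464865)*(398261 + 7/(-141 - 23*(-385) + 6*(-634) - 634*(-385))) + 137044) = 1/(758874*(398261 + 7/(-141 + 8855 - 3804 + 244090)) + 137044) = 1/(758874*(398261 + 7/249000) + 137044) = 1/(758874*(99166989007/249000) + 137044) = 1/(12542541602616353/41500 + 137044) = 1/(12542547289942353/41500) = 41500/12542547289942353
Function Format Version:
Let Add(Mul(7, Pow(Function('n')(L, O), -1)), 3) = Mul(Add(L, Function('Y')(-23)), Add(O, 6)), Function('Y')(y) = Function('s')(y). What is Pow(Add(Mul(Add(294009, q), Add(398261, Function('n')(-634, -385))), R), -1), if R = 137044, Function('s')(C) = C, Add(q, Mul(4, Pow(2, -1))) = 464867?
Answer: Rational(41500, 12542547289942353) ≈ 3.3087e-12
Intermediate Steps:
q = 464865 (q = Add(-2, 464867) = 464865)
Function('Y')(y) = y
Function('n')(L, O) = Mul(7, Pow(Add(-3, Mul(Add(-23, L), Add(6, O))), -1)) (Function('n')(L, O) = Mul(7, Pow(Add(-3, Mul(Add(L, -23), Add(O, 6))), -1)) = Mul(7, Pow(Add(-3, Mul(Add(-23, L), Add(6, O))), -1)))
Pow(Add(Mul(Add(294009, q), Add(398261, Function('n')(-634, -385))), R), -1) = Pow(Add(Mul(Add(294009, 464865), Add(398261, Mul(7, Pow(Add(-141, Mul(-23, -385), Mul(6, -634), Mul(-634, -385)), -1)))), 137044), -1) = Pow(Add(Mul(758874, Add(398261, Mul(7, Pow(Add(-141, 8855, -3804, 244090), -1)))), 137044), -1) = Pow(Add(Mul(758874, Add(398261, Mul(7, Pow(249000, -1)))), 137044), -1) = Pow(Add(Mul(758874, Add(398261, Mul(7, Rational(1, 249000)))), 137044), -1) = Pow(Add(Mul(758874, Add(398261, Rational(7, 249000))), 137044), -1) = Pow(Add(Mul(758874, Rational(99166989007, 249000)), 137044), -1) = Pow(Add(Rational(12542541602616353, 41500), 137044), -1) = Pow(Rational(12542547289942353, 41500), -1) = Rational(41500, 12542547289942353)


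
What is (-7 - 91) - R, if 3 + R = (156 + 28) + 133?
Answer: -412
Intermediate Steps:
R = 314 (R = -3 + ((156 + 28) + 133) = -3 + (184 + 133) = -3 + 317 = 314)
(-7 - 91) - R = (-7 - 91) - 1*314 = -98 - 314 = -412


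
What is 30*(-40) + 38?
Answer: -1162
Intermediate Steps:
30*(-40) + 38 = -1200 + 38 = -1162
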